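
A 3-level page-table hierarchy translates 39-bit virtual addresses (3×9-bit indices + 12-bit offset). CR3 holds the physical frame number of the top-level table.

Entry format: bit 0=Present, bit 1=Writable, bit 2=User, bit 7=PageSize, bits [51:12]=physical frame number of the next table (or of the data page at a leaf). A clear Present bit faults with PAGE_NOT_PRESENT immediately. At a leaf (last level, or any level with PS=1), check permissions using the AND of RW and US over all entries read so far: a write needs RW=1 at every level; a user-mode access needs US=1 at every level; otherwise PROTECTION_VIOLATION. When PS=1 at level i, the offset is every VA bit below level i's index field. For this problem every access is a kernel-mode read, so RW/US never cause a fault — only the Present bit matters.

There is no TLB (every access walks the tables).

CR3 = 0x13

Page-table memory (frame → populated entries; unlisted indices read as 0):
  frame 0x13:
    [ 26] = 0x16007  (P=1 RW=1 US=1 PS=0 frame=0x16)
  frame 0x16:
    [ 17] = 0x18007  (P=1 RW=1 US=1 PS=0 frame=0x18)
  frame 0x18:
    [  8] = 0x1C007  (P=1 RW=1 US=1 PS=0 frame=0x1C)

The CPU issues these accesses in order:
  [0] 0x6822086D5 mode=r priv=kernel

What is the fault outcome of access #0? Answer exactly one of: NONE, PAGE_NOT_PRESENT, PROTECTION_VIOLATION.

Per-access translation:
#0 VA=0x6822086D5 (r,kernel):
  L0: frame=0x13 idx=26 entry=0x16007 [P=1 RW=1 US=1 PS=0]
  L1: frame=0x16 idx=17 entry=0x18007 [P=1 RW=1 US=1 PS=0]
  L2: frame=0x18 idx=8 entry=0x1C007 [P=1 RW=1 US=1 PS=0]
  ✓ 0x1C6D5  — 3 lookups

Access #0 fault: NONE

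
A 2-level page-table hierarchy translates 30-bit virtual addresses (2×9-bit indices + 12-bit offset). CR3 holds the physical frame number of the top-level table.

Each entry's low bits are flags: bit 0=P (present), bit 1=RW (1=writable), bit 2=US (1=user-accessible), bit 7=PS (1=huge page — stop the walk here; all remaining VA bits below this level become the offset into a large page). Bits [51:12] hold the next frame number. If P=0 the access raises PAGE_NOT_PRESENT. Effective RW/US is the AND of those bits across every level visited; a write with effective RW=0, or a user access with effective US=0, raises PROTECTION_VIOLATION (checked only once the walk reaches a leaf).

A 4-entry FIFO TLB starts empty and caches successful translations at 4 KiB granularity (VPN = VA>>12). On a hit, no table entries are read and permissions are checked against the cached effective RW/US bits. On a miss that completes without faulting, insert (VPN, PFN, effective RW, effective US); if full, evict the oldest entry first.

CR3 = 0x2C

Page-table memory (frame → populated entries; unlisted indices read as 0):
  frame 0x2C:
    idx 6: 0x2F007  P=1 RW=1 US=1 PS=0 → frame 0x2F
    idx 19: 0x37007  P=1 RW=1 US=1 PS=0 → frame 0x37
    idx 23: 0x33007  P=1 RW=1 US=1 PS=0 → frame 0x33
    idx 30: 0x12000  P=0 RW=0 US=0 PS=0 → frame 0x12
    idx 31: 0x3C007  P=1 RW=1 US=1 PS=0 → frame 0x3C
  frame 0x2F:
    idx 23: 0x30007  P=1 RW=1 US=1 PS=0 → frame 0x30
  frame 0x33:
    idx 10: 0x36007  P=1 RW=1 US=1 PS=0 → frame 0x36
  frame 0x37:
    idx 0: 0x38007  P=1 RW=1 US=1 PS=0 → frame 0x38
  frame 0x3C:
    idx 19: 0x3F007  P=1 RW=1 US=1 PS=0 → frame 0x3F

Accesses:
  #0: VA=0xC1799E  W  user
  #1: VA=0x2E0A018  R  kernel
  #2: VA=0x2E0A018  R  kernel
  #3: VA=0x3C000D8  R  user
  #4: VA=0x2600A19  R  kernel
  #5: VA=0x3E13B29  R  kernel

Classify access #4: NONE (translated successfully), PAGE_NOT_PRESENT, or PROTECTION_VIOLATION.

Walk each access:
#0 VA=0xC1799E (w,user):
  L0: frame=0x2C idx=6 entry=0x2F007 [P=1 RW=1 US=1 PS=0]
  L1: frame=0x2F idx=23 entry=0x30007 [P=1 RW=1 US=1 PS=0]
  ✓ 0x3099E  — 2 lookups
#1 VA=0x2E0A018 (r,kernel):
  L0: frame=0x2C idx=23 entry=0x33007 [P=1 RW=1 US=1 PS=0]
  L1: frame=0x33 idx=10 entry=0x36007 [P=1 RW=1 US=1 PS=0]
  ✓ 0x36018  — 2 lookups
#2 VA=0x2E0A018 (r,kernel):
  TLB hit vpn=0x2E0A → PA=0x36018
#3 VA=0x3C000D8 (r,user):
  L0: frame=0x2C idx=30 entry=0x12000 [P=0 RW=0 US=0 PS=0]
  ⇒ fault: PAGE_NOT_PRESENT  — 1 lookups
#4 VA=0x2600A19 (r,kernel):
  L0: frame=0x2C idx=19 entry=0x37007 [P=1 RW=1 US=1 PS=0]
  L1: frame=0x37 idx=0 entry=0x38007 [P=1 RW=1 US=1 PS=0]
  ✓ 0x38A19  — 2 lookups
#5 VA=0x3E13B29 (r,kernel):
  L0: frame=0x2C idx=31 entry=0x3C007 [P=1 RW=1 US=1 PS=0]
  L1: frame=0x3C idx=19 entry=0x3F007 [P=1 RW=1 US=1 PS=0]
  ✓ 0x3FB29  — 2 lookups

Access #4 fault: NONE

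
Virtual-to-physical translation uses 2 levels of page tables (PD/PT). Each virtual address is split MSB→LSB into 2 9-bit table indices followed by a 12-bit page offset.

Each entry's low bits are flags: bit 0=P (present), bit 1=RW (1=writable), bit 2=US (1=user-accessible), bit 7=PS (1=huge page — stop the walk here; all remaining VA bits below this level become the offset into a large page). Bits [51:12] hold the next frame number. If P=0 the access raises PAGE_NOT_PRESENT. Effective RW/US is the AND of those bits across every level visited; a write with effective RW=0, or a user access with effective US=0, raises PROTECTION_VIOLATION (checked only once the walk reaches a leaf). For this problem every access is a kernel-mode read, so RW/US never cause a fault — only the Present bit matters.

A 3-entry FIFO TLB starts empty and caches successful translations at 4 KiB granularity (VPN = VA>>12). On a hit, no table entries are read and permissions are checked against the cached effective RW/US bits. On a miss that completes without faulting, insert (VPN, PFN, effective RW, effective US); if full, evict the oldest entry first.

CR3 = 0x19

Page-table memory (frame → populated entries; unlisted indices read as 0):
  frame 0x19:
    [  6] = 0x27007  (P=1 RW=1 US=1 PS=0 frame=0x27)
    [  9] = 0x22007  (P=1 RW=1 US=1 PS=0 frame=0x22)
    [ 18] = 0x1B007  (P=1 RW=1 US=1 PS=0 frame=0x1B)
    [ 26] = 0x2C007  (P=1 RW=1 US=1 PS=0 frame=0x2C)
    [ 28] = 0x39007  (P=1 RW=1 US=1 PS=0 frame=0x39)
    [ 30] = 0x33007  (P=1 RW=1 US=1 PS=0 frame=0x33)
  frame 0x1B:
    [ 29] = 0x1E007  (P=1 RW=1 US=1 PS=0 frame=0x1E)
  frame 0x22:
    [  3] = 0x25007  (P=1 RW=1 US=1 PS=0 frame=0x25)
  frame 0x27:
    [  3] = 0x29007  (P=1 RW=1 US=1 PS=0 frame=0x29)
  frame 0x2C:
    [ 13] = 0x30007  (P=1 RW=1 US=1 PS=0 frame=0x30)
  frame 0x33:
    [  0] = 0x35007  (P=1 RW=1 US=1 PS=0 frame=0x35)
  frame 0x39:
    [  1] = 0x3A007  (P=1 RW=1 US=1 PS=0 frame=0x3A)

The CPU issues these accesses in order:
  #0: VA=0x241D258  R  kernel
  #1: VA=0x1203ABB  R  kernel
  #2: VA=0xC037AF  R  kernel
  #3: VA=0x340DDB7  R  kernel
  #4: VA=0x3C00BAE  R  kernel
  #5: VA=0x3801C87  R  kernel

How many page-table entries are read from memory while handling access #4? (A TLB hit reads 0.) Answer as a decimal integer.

Trace:
#0 VA=0x241D258 (r,kernel):
  lvl0: tbl 0x19, slot 18 ⇒ 0x1B007 (P1/RW1/US1/PS0)
  lvl1: tbl 0x1B, slot 29 ⇒ 0x1E007 (P1/RW1/US1/PS0)
  ⇒ phys 0x1E258  [2 reads]
#1 VA=0x1203ABB (r,kernel):
  lvl0: tbl 0x19, slot 9 ⇒ 0x22007 (P1/RW1/US1/PS0)
  lvl1: tbl 0x22, slot 3 ⇒ 0x25007 (P1/RW1/US1/PS0)
  ⇒ phys 0x25ABB  [2 reads]
#2 VA=0xC037AF (r,kernel):
  lvl0: tbl 0x19, slot 6 ⇒ 0x27007 (P1/RW1/US1/PS0)
  lvl1: tbl 0x27, slot 3 ⇒ 0x29007 (P1/RW1/US1/PS0)
  ⇒ phys 0x297AF  [2 reads]
#3 VA=0x340DDB7 (r,kernel):
  lvl0: tbl 0x19, slot 26 ⇒ 0x2C007 (P1/RW1/US1/PS0)
  lvl1: tbl 0x2C, slot 13 ⇒ 0x30007 (P1/RW1/US1/PS0)
  ⇒ phys 0x30DB7  [2 reads]
#4 VA=0x3C00BAE (r,kernel):
  lvl0: tbl 0x19, slot 30 ⇒ 0x33007 (P1/RW1/US1/PS0)
  lvl1: tbl 0x33, slot 0 ⇒ 0x35007 (P1/RW1/US1/PS0)
  ⇒ phys 0x35BAE  [2 reads]
#5 VA=0x3801C87 (r,kernel):
  lvl0: tbl 0x19, slot 28 ⇒ 0x39007 (P1/RW1/US1/PS0)
  lvl1: tbl 0x39, slot 1 ⇒ 0x3A007 (P1/RW1/US1/PS0)
  ⇒ phys 0x3AC87  [2 reads]

Entries read for #4: 2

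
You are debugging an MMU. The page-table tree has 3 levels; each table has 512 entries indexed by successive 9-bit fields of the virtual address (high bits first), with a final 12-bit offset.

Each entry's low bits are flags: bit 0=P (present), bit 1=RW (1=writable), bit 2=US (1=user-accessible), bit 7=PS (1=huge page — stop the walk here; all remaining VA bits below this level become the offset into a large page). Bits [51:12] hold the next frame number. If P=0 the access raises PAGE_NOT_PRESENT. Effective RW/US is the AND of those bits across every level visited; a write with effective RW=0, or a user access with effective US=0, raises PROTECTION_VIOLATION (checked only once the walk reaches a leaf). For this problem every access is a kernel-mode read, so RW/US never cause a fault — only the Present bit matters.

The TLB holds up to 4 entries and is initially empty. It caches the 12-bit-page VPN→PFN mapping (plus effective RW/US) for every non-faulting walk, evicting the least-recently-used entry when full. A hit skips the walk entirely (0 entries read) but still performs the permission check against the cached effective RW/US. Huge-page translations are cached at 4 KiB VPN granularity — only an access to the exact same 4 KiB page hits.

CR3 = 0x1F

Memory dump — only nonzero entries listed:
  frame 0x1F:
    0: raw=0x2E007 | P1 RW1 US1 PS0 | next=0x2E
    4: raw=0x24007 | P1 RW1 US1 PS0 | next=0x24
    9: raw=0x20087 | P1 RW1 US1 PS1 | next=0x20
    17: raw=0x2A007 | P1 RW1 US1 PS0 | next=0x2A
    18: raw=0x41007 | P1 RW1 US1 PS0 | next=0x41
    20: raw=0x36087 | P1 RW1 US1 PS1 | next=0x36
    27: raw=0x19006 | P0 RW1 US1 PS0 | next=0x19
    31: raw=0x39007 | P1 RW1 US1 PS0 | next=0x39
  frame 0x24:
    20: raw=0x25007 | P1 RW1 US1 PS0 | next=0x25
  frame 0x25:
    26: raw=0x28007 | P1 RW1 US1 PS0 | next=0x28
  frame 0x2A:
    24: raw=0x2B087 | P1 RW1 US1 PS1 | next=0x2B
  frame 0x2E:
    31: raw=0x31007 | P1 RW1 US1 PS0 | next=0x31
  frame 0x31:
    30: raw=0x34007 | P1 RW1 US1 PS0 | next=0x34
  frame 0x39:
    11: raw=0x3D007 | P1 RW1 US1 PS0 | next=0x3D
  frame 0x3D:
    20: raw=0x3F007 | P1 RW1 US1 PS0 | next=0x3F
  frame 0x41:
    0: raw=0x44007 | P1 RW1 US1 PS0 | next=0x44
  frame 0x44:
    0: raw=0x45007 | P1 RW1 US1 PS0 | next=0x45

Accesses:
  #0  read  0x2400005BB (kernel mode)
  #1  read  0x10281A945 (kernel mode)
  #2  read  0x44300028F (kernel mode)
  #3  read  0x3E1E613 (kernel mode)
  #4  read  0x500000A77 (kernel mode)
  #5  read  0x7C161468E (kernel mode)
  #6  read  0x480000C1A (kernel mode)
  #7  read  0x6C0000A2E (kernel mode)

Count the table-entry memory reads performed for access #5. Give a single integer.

Trace:
#0 VA=0x2400005BB (r,kernel):
  L0: frame=0x1F idx=9 entry=0x20087 [P=1 RW=1 US=1 PS=1]
  → PA=0x205BB (huge @L0)  (1 entries read)
#1 VA=0x10281A945 (r,kernel):
  L0: frame=0x1F idx=4 entry=0x24007 [P=1 RW=1 US=1 PS=0]
  L1: frame=0x24 idx=20 entry=0x25007 [P=1 RW=1 US=1 PS=0]
  L2: frame=0x25 idx=26 entry=0x28007 [P=1 RW=1 US=1 PS=0]
  → PA=0x28945  (3 entries read)
#2 VA=0x44300028F (r,kernel):
  L0: frame=0x1F idx=17 entry=0x2A007 [P=1 RW=1 US=1 PS=0]
  L1: frame=0x2A idx=24 entry=0x2B087 [P=1 RW=1 US=1 PS=1]
  → PA=0x2B28F (huge @L1)  (2 entries read)
#3 VA=0x3E1E613 (r,kernel):
  L0: frame=0x1F idx=0 entry=0x2E007 [P=1 RW=1 US=1 PS=0]
  L1: frame=0x2E idx=31 entry=0x31007 [P=1 RW=1 US=1 PS=0]
  L2: frame=0x31 idx=30 entry=0x34007 [P=1 RW=1 US=1 PS=0]
  → PA=0x34613  (3 entries read)
#4 VA=0x500000A77 (r,kernel):
  L0: frame=0x1F idx=20 entry=0x36087 [P=1 RW=1 US=1 PS=1]
  → PA=0x36A77 (huge @L0)  (1 entries read)
#5 VA=0x7C161468E (r,kernel):
  L0: frame=0x1F idx=31 entry=0x39007 [P=1 RW=1 US=1 PS=0]
  L1: frame=0x39 idx=11 entry=0x3D007 [P=1 RW=1 US=1 PS=0]
  L2: frame=0x3D idx=20 entry=0x3F007 [P=1 RW=1 US=1 PS=0]
  → PA=0x3F68E  (3 entries read)
#6 VA=0x480000C1A (r,kernel):
  L0: frame=0x1F idx=18 entry=0x41007 [P=1 RW=1 US=1 PS=0]
  L1: frame=0x41 idx=0 entry=0x44007 [P=1 RW=1 US=1 PS=0]
  L2: frame=0x44 idx=0 entry=0x45007 [P=1 RW=1 US=1 PS=0]
  → PA=0x45C1A  (3 entries read)
#7 VA=0x6C0000A2E (r,kernel):
  L0: frame=0x1F idx=27 entry=0x19006 [P=0 RW=1 US=1 PS=0]
  → PAGE_NOT_PRESENT  (1 entries read)

Entries read for #5: 3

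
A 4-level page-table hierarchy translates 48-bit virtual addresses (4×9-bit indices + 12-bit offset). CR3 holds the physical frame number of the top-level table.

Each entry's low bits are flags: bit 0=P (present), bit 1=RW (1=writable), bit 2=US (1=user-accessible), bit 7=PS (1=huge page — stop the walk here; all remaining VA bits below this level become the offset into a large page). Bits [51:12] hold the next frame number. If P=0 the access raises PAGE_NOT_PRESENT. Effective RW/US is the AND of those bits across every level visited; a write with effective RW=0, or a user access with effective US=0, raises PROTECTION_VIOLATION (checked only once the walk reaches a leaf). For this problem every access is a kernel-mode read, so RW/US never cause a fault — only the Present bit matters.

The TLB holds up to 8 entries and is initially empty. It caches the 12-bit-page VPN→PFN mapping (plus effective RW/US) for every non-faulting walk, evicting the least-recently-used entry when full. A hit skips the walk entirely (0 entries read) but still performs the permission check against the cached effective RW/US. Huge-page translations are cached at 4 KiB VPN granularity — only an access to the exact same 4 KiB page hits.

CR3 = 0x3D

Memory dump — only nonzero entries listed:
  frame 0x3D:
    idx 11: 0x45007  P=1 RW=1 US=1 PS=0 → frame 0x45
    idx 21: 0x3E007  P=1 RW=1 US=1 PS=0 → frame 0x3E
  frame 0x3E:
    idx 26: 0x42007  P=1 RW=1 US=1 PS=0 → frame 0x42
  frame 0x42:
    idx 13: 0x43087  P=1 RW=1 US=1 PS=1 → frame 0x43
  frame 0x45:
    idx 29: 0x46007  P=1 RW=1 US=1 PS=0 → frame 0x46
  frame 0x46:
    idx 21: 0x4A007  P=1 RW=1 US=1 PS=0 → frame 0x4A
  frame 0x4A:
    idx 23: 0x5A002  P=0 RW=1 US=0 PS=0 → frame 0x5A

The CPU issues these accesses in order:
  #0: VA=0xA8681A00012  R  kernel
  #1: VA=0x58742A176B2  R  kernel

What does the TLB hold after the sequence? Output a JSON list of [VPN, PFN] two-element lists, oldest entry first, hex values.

Walk each access:
#0 VA=0xA8681A00012 (r,kernel):
  L0: frame=0x3D idx=21 entry=0x3E007 [P=1 RW=1 US=1 PS=0]
  L1: frame=0x3E idx=26 entry=0x42007 [P=1 RW=1 US=1 PS=0]
  L2: frame=0x42 idx=13 entry=0x43087 [P=1 RW=1 US=1 PS=1]
  ✓ 0x43012 (huge @L2)  — 3 lookups
#1 VA=0x58742A176B2 (r,kernel):
  L0: frame=0x3D idx=11 entry=0x45007 [P=1 RW=1 US=1 PS=0]
  L1: frame=0x45 idx=29 entry=0x46007 [P=1 RW=1 US=1 PS=0]
  L2: frame=0x46 idx=21 entry=0x4A007 [P=1 RW=1 US=1 PS=0]
  L3: frame=0x4A idx=23 entry=0x5A002 [P=0 RW=1 US=0 PS=0]
  → PAGE_NOT_PRESENT  (4 entries read)

TLB: [["0xA8681A00", "0x43"]]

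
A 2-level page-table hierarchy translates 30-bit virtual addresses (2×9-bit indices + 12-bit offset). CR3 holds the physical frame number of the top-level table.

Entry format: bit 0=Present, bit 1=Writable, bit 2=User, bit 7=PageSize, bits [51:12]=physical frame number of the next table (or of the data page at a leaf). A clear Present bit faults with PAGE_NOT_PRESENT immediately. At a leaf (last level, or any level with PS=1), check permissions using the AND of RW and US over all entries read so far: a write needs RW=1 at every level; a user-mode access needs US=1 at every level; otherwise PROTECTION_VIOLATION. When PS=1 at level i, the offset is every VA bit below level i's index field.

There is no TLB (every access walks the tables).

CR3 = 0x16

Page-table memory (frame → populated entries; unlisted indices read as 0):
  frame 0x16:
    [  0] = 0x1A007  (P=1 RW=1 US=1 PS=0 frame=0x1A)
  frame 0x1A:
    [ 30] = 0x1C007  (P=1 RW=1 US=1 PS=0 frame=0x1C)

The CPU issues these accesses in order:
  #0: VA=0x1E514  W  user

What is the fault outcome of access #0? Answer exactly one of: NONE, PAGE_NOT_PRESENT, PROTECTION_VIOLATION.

Trace:
#0 VA=0x1E514 (w,user):
  L0 @0x16[0] → 0x1A007  P=1,RW=1,US=1,PS=0
  L1 @0x1A[30] → 0x1C007  P=1,RW=1,US=1,PS=0
  ⇒ phys 0x1C514  [2 reads]

Access #0 fault: NONE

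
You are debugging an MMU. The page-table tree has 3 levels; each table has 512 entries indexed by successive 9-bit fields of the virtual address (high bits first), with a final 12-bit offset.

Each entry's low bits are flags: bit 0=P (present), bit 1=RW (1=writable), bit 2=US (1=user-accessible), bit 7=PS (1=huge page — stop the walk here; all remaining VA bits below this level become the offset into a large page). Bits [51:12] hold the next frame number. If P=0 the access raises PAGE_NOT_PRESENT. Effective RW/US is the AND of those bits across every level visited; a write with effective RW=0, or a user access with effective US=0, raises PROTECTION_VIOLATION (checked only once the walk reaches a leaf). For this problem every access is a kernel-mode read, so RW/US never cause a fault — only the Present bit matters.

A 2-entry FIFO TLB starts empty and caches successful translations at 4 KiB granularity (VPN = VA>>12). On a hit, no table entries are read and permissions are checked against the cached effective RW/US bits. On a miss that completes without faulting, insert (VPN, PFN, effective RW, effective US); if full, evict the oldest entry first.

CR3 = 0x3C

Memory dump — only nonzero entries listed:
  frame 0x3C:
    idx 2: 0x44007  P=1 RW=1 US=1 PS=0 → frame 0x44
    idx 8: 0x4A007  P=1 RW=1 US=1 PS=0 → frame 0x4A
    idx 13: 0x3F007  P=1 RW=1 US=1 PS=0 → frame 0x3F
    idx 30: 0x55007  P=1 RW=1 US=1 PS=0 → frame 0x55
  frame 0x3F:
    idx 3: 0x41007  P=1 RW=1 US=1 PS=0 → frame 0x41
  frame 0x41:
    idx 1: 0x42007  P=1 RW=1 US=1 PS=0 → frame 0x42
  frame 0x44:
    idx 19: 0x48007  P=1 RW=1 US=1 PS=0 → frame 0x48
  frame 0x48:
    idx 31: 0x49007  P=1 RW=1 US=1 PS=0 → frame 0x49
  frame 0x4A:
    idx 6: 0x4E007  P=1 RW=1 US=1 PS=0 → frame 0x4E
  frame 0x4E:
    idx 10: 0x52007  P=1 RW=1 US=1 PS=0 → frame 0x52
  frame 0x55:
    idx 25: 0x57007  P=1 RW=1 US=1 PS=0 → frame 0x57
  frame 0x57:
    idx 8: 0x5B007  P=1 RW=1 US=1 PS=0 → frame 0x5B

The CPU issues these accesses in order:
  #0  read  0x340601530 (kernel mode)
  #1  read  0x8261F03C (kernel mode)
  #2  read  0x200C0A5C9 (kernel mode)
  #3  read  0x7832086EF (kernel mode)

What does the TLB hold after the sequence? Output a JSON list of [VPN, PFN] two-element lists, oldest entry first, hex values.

Walk each access:
#0 VA=0x340601530 (r,kernel):
  L0 @0x3C[13] → 0x3F007  P=1,RW=1,US=1,PS=0
  L1 @0x3F[3] → 0x41007  P=1,RW=1,US=1,PS=0
  L2 @0x41[1] → 0x42007  P=1,RW=1,US=1,PS=0
  ⇒ phys 0x42530  [3 reads]
#1 VA=0x8261F03C (r,kernel):
  L0 @0x3C[2] → 0x44007  P=1,RW=1,US=1,PS=0
  L1 @0x44[19] → 0x48007  P=1,RW=1,US=1,PS=0
  L2 @0x48[31] → 0x49007  P=1,RW=1,US=1,PS=0
  ⇒ phys 0x4903C  [3 reads]
#2 VA=0x200C0A5C9 (r,kernel):
  L0 @0x3C[8] → 0x4A007  P=1,RW=1,US=1,PS=0
  L1 @0x4A[6] → 0x4E007  P=1,RW=1,US=1,PS=0
  L2 @0x4E[10] → 0x52007  P=1,RW=1,US=1,PS=0
  ⇒ phys 0x525C9  [3 reads]
#3 VA=0x7832086EF (r,kernel):
  L0 @0x3C[30] → 0x55007  P=1,RW=1,US=1,PS=0
  L1 @0x55[25] → 0x57007  P=1,RW=1,US=1,PS=0
  L2 @0x57[8] → 0x5B007  P=1,RW=1,US=1,PS=0
  ⇒ phys 0x5B6EF  [3 reads]

TLB: [["0x200C0A", "0x52"], ["0x783208", "0x5B"]]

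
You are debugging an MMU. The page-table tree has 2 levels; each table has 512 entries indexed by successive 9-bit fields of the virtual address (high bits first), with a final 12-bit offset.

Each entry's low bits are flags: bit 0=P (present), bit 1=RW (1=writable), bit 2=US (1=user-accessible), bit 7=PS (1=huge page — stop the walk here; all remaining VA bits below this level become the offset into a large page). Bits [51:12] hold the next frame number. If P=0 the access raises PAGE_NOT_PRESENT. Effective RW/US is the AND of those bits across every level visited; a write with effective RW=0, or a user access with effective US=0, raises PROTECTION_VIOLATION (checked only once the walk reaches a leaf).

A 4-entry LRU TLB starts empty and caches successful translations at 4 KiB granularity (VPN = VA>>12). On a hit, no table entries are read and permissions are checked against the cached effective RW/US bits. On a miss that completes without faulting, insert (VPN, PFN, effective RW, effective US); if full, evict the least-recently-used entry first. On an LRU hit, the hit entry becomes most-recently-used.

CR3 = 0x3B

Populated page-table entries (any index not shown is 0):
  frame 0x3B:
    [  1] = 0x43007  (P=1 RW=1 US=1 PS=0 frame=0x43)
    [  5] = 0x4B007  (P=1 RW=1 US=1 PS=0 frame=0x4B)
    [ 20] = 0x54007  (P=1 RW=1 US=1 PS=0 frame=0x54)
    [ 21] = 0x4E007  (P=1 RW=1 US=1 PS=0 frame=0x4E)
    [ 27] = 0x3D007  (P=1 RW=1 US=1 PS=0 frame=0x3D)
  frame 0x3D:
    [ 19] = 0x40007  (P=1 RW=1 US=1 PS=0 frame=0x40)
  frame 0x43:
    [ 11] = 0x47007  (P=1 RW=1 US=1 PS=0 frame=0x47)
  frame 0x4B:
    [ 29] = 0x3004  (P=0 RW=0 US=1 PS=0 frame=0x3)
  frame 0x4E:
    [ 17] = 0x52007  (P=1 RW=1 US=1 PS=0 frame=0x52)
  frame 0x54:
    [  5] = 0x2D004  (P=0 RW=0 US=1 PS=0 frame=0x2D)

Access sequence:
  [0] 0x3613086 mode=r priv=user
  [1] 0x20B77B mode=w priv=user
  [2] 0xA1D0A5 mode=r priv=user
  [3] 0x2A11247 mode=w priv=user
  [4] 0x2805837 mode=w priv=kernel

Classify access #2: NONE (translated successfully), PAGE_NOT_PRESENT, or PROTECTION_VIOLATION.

Per-access translation:
#0 VA=0x3613086 (r,user):
  L0: frame=0x3B idx=27 entry=0x3D007 [P=1 RW=1 US=1 PS=0]
  L1: frame=0x3D idx=19 entry=0x40007 [P=1 RW=1 US=1 PS=0]
  → PA=0x40086  (2 entries read)
#1 VA=0x20B77B (w,user):
  L0: frame=0x3B idx=1 entry=0x43007 [P=1 RW=1 US=1 PS=0]
  L1: frame=0x43 idx=11 entry=0x47007 [P=1 RW=1 US=1 PS=0]
  → PA=0x4777B  (2 entries read)
#2 VA=0xA1D0A5 (r,user):
  L0: frame=0x3B idx=5 entry=0x4B007 [P=1 RW=1 US=1 PS=0]
  L1: frame=0x4B idx=29 entry=0x3004 [P=0 RW=0 US=1 PS=0]
  ✗ PAGE_NOT_PRESENT  [2 reads]
#3 VA=0x2A11247 (w,user):
  L0: frame=0x3B idx=21 entry=0x4E007 [P=1 RW=1 US=1 PS=0]
  L1: frame=0x4E idx=17 entry=0x52007 [P=1 RW=1 US=1 PS=0]
  → PA=0x52247  (2 entries read)
#4 VA=0x2805837 (w,kernel):
  L0: frame=0x3B idx=20 entry=0x54007 [P=1 RW=1 US=1 PS=0]
  L1: frame=0x54 idx=5 entry=0x2D004 [P=0 RW=0 US=1 PS=0]
  ✗ PAGE_NOT_PRESENT  [2 reads]

Access #2 fault: PAGE_NOT_PRESENT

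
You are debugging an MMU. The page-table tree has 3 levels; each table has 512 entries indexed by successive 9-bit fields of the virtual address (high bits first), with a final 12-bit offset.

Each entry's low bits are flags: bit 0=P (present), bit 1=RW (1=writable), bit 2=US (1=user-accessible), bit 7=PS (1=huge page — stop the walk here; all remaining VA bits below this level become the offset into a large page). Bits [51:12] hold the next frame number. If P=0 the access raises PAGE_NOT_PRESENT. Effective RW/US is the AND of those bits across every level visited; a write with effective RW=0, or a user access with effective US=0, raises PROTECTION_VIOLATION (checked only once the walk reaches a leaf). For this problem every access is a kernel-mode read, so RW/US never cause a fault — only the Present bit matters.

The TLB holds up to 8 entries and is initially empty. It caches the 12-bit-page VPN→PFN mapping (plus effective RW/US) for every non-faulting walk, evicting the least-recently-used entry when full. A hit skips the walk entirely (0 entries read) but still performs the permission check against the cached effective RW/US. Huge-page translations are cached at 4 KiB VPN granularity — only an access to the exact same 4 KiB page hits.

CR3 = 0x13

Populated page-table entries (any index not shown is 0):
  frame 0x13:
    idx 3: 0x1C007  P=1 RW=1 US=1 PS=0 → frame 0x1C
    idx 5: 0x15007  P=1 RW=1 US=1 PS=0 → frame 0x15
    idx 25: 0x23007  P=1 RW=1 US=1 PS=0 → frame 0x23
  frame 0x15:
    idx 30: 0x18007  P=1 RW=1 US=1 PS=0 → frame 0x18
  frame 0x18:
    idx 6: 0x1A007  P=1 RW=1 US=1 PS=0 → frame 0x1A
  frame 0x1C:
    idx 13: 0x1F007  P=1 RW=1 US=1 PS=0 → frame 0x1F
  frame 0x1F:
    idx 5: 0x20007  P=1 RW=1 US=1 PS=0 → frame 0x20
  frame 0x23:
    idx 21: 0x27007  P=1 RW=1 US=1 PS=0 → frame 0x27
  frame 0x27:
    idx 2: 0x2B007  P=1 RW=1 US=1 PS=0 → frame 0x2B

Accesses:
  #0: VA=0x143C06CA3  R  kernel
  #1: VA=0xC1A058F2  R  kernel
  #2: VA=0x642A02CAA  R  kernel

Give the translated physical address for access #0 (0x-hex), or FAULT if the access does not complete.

Trace:
#0 VA=0x143C06CA3 (r,kernel):
  lvl0: tbl 0x13, slot 5 ⇒ 0x15007 (P1/RW1/US1/PS0)
  lvl1: tbl 0x15, slot 30 ⇒ 0x18007 (P1/RW1/US1/PS0)
  lvl2: tbl 0x18, slot 6 ⇒ 0x1A007 (P1/RW1/US1/PS0)
  ✓ 0x1ACA3  — 3 lookups
#1 VA=0xC1A058F2 (r,kernel):
  lvl0: tbl 0x13, slot 3 ⇒ 0x1C007 (P1/RW1/US1/PS0)
  lvl1: tbl 0x1C, slot 13 ⇒ 0x1F007 (P1/RW1/US1/PS0)
  lvl2: tbl 0x1F, slot 5 ⇒ 0x20007 (P1/RW1/US1/PS0)
  ✓ 0x208F2  — 3 lookups
#2 VA=0x642A02CAA (r,kernel):
  lvl0: tbl 0x13, slot 25 ⇒ 0x23007 (P1/RW1/US1/PS0)
  lvl1: tbl 0x23, slot 21 ⇒ 0x27007 (P1/RW1/US1/PS0)
  lvl2: tbl 0x27, slot 2 ⇒ 0x2B007 (P1/RW1/US1/PS0)
  ✓ 0x2BCAA  — 3 lookups

Access #0 PA: 0x1ACA3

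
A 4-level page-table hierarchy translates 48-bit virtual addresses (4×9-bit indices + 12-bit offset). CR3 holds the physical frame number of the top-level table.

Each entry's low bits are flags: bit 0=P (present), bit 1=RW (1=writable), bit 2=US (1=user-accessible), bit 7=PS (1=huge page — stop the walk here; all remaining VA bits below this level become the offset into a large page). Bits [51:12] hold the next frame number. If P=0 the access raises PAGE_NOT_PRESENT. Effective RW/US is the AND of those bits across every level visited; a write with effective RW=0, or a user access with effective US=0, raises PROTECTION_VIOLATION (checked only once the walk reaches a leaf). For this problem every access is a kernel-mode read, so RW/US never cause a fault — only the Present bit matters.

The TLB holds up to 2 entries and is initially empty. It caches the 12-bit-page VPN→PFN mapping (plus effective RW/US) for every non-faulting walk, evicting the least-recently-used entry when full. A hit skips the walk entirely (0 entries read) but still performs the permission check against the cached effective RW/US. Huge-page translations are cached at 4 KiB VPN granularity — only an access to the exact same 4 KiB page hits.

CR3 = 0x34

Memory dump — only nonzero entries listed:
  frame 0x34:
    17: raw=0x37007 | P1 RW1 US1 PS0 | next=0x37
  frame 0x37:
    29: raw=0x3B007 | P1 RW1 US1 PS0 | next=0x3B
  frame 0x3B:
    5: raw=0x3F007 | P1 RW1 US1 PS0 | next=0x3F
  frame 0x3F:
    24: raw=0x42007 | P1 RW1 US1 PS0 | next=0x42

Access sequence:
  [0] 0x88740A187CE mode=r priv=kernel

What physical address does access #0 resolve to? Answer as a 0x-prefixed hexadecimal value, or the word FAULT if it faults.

Walk each access:
#0 VA=0x88740A187CE (r,kernel):
  lvl0: tbl 0x34, slot 17 ⇒ 0x37007 (P1/RW1/US1/PS0)
  lvl1: tbl 0x37, slot 29 ⇒ 0x3B007 (P1/RW1/US1/PS0)
  lvl2: tbl 0x3B, slot 5 ⇒ 0x3F007 (P1/RW1/US1/PS0)
  lvl3: tbl 0x3F, slot 24 ⇒ 0x42007 (P1/RW1/US1/PS0)
  → PA=0x427CE  (4 entries read)

Access #0 PA: 0x427CE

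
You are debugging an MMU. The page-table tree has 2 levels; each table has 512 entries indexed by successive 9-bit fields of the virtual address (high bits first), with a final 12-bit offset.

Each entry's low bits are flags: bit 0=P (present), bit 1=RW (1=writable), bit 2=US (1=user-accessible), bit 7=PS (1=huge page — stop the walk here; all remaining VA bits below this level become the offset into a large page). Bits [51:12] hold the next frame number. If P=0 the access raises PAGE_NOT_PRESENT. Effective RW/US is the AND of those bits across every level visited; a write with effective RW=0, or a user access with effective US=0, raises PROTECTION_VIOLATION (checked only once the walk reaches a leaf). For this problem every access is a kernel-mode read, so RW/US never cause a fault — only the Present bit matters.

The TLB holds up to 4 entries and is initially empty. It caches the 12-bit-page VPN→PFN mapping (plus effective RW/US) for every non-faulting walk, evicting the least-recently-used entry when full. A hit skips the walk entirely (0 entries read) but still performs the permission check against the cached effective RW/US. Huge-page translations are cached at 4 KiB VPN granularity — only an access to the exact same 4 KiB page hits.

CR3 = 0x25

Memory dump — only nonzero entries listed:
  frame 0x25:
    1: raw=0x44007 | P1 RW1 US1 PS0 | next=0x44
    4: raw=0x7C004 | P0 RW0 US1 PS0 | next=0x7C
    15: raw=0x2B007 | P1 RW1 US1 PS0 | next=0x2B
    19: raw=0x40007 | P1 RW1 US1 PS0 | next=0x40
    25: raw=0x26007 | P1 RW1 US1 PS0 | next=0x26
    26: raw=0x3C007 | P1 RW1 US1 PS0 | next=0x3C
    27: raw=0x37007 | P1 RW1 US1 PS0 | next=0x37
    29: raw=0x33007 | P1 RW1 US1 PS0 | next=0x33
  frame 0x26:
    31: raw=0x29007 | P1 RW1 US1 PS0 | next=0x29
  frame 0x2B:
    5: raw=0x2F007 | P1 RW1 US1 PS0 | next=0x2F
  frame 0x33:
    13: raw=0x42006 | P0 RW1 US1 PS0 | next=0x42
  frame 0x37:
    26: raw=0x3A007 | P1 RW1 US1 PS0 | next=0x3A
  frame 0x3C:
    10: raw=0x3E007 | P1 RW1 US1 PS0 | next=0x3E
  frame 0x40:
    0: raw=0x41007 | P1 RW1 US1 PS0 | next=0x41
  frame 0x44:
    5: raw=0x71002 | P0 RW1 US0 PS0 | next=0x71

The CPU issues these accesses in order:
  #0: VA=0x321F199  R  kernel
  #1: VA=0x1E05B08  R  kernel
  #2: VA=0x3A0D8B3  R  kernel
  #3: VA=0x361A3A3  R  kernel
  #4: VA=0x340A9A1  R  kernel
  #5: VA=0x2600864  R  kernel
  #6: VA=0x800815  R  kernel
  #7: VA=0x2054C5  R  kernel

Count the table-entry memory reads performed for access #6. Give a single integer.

Walk each access:
#0 VA=0x321F199 (r,kernel):
  L0: frame=0x25 idx=25 entry=0x26007 [P=1 RW=1 US=1 PS=0]
  L1: frame=0x26 idx=31 entry=0x29007 [P=1 RW=1 US=1 PS=0]
  ✓ 0x29199  — 2 lookups
#1 VA=0x1E05B08 (r,kernel):
  L0: frame=0x25 idx=15 entry=0x2B007 [P=1 RW=1 US=1 PS=0]
  L1: frame=0x2B idx=5 entry=0x2F007 [P=1 RW=1 US=1 PS=0]
  ✓ 0x2FB08  — 2 lookups
#2 VA=0x3A0D8B3 (r,kernel):
  L0: frame=0x25 idx=29 entry=0x33007 [P=1 RW=1 US=1 PS=0]
  L1: frame=0x33 idx=13 entry=0x42006 [P=0 RW=1 US=1 PS=0]
  ✗ PAGE_NOT_PRESENT  [2 reads]
#3 VA=0x361A3A3 (r,kernel):
  L0: frame=0x25 idx=27 entry=0x37007 [P=1 RW=1 US=1 PS=0]
  L1: frame=0x37 idx=26 entry=0x3A007 [P=1 RW=1 US=1 PS=0]
  ✓ 0x3A3A3  — 2 lookups
#4 VA=0x340A9A1 (r,kernel):
  L0: frame=0x25 idx=26 entry=0x3C007 [P=1 RW=1 US=1 PS=0]
  L1: frame=0x3C idx=10 entry=0x3E007 [P=1 RW=1 US=1 PS=0]
  ✓ 0x3E9A1  — 2 lookups
#5 VA=0x2600864 (r,kernel):
  L0: frame=0x25 idx=19 entry=0x40007 [P=1 RW=1 US=1 PS=0]
  L1: frame=0x40 idx=0 entry=0x41007 [P=1 RW=1 US=1 PS=0]
  ✓ 0x41864  — 2 lookups
#6 VA=0x800815 (r,kernel):
  L0: frame=0x25 idx=4 entry=0x7C004 [P=0 RW=0 US=1 PS=0]
  ✗ PAGE_NOT_PRESENT  [1 reads]
#7 VA=0x2054C5 (r,kernel):
  L0: frame=0x25 idx=1 entry=0x44007 [P=1 RW=1 US=1 PS=0]
  L1: frame=0x44 idx=5 entry=0x71002 [P=0 RW=1 US=0 PS=0]
  ✗ PAGE_NOT_PRESENT  [2 reads]

Entries read for #6: 1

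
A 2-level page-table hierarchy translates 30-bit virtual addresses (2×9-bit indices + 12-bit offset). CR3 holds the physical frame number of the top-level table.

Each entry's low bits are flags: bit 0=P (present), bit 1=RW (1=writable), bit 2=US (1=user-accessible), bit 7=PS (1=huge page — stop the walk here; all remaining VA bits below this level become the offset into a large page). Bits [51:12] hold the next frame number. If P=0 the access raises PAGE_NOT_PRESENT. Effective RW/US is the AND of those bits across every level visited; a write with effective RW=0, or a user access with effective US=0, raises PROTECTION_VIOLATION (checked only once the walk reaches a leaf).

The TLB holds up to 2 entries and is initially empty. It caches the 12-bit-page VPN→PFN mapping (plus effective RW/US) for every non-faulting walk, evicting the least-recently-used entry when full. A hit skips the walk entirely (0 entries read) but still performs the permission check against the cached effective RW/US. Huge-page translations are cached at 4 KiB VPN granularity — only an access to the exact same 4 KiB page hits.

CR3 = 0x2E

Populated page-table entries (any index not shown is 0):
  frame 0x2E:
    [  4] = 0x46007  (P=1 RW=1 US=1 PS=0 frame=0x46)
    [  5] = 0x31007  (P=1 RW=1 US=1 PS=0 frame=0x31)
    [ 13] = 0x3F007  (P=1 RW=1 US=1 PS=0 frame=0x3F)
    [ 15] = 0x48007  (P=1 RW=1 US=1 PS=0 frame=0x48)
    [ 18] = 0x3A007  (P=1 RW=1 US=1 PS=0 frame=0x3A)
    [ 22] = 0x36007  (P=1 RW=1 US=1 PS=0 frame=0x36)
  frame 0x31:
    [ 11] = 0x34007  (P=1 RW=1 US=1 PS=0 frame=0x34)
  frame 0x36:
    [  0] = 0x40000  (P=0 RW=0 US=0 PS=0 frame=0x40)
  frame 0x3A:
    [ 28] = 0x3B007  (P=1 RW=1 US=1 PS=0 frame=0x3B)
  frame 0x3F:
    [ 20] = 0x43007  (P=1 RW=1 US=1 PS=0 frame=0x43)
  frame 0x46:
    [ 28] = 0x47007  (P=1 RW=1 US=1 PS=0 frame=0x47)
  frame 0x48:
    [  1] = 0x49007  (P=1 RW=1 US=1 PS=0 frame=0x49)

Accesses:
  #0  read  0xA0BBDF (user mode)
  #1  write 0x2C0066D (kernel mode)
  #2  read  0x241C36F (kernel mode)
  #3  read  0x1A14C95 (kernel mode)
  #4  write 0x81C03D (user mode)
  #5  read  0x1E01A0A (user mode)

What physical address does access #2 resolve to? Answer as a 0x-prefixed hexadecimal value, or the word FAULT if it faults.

Walk each access:
#0 VA=0xA0BBDF (r,user):
  L0: frame=0x2E idx=5 entry=0x31007 [P=1 RW=1 US=1 PS=0]
  L1: frame=0x31 idx=11 entry=0x34007 [P=1 RW=1 US=1 PS=0]
  ⇒ phys 0x34BDF  [2 reads]
#1 VA=0x2C0066D (w,kernel):
  L0: frame=0x2E idx=22 entry=0x36007 [P=1 RW=1 US=1 PS=0]
  L1: frame=0x36 idx=0 entry=0x40000 [P=0 RW=0 US=0 PS=0]
  ✗ PAGE_NOT_PRESENT  [2 reads]
#2 VA=0x241C36F (r,kernel):
  L0: frame=0x2E idx=18 entry=0x3A007 [P=1 RW=1 US=1 PS=0]
  L1: frame=0x3A idx=28 entry=0x3B007 [P=1 RW=1 US=1 PS=0]
  ⇒ phys 0x3B36F  [2 reads]
#3 VA=0x1A14C95 (r,kernel):
  L0: frame=0x2E idx=13 entry=0x3F007 [P=1 RW=1 US=1 PS=0]
  L1: frame=0x3F idx=20 entry=0x43007 [P=1 RW=1 US=1 PS=0]
  ⇒ phys 0x43C95  [2 reads]
#4 VA=0x81C03D (w,user):
  L0: frame=0x2E idx=4 entry=0x46007 [P=1 RW=1 US=1 PS=0]
  L1: frame=0x46 idx=28 entry=0x47007 [P=1 RW=1 US=1 PS=0]
  ⇒ phys 0x4703D  [2 reads]
#5 VA=0x1E01A0A (r,user):
  L0: frame=0x2E idx=15 entry=0x48007 [P=1 RW=1 US=1 PS=0]
  L1: frame=0x48 idx=1 entry=0x49007 [P=1 RW=1 US=1 PS=0]
  ⇒ phys 0x49A0A  [2 reads]

Access #2 PA: 0x3B36F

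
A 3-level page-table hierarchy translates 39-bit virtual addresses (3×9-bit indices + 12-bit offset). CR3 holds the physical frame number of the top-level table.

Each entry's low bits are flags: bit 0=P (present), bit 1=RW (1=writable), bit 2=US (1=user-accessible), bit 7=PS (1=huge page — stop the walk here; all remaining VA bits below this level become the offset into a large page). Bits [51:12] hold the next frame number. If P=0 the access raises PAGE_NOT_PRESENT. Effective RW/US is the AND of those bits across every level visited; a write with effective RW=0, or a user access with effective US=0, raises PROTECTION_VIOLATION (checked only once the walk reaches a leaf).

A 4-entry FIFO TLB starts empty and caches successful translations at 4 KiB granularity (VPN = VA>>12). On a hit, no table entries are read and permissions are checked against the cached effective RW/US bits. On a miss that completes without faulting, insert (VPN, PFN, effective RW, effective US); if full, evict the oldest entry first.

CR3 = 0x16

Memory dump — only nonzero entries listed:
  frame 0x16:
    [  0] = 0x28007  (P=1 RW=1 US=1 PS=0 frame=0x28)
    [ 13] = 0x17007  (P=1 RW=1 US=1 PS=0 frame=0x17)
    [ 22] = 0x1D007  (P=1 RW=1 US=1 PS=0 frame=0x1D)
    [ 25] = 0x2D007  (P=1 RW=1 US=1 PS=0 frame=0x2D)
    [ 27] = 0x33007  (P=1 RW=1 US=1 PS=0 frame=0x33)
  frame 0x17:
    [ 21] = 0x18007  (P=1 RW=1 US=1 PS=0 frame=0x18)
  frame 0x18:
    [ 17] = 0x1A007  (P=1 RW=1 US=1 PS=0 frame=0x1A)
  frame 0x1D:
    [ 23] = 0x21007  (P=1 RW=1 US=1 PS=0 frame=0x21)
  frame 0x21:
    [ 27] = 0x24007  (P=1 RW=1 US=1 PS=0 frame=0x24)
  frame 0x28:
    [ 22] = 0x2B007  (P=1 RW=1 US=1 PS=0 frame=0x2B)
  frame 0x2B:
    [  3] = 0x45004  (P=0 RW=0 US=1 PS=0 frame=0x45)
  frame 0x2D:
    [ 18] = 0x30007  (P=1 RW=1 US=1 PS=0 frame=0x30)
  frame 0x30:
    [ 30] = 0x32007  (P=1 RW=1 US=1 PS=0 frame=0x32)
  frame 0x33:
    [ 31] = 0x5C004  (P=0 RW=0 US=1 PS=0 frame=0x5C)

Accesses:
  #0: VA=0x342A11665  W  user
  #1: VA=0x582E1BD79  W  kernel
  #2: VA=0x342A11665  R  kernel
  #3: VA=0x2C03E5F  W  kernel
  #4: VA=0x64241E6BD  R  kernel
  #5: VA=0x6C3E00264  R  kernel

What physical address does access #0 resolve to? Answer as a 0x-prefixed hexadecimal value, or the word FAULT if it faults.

Walk each access:
#0 VA=0x342A11665 (w,user):
  lvl0: tbl 0x16, slot 13 ⇒ 0x17007 (P1/RW1/US1/PS0)
  lvl1: tbl 0x17, slot 21 ⇒ 0x18007 (P1/RW1/US1/PS0)
  lvl2: tbl 0x18, slot 17 ⇒ 0x1A007 (P1/RW1/US1/PS0)
  ✓ 0x1A665  — 3 lookups
#1 VA=0x582E1BD79 (w,kernel):
  lvl0: tbl 0x16, slot 22 ⇒ 0x1D007 (P1/RW1/US1/PS0)
  lvl1: tbl 0x1D, slot 23 ⇒ 0x21007 (P1/RW1/US1/PS0)
  lvl2: tbl 0x21, slot 27 ⇒ 0x24007 (P1/RW1/US1/PS0)
  ✓ 0x24D79  — 3 lookups
#2 VA=0x342A11665 (r,kernel):
  TLB hit vpn=0x342A11 → PA=0x1A665
#3 VA=0x2C03E5F (w,kernel):
  lvl0: tbl 0x16, slot 0 ⇒ 0x28007 (P1/RW1/US1/PS0)
  lvl1: tbl 0x28, slot 22 ⇒ 0x2B007 (P1/RW1/US1/PS0)
  lvl2: tbl 0x2B, slot 3 ⇒ 0x45004 (P0/RW0/US1/PS0)
  ✗ PAGE_NOT_PRESENT  [3 reads]
#4 VA=0x64241E6BD (r,kernel):
  lvl0: tbl 0x16, slot 25 ⇒ 0x2D007 (P1/RW1/US1/PS0)
  lvl1: tbl 0x2D, slot 18 ⇒ 0x30007 (P1/RW1/US1/PS0)
  lvl2: tbl 0x30, slot 30 ⇒ 0x32007 (P1/RW1/US1/PS0)
  ✓ 0x326BD  — 3 lookups
#5 VA=0x6C3E00264 (r,kernel):
  lvl0: tbl 0x16, slot 27 ⇒ 0x33007 (P1/RW1/US1/PS0)
  lvl1: tbl 0x33, slot 31 ⇒ 0x5C004 (P0/RW0/US1/PS0)
  ✗ PAGE_NOT_PRESENT  [2 reads]

Access #0 PA: 0x1A665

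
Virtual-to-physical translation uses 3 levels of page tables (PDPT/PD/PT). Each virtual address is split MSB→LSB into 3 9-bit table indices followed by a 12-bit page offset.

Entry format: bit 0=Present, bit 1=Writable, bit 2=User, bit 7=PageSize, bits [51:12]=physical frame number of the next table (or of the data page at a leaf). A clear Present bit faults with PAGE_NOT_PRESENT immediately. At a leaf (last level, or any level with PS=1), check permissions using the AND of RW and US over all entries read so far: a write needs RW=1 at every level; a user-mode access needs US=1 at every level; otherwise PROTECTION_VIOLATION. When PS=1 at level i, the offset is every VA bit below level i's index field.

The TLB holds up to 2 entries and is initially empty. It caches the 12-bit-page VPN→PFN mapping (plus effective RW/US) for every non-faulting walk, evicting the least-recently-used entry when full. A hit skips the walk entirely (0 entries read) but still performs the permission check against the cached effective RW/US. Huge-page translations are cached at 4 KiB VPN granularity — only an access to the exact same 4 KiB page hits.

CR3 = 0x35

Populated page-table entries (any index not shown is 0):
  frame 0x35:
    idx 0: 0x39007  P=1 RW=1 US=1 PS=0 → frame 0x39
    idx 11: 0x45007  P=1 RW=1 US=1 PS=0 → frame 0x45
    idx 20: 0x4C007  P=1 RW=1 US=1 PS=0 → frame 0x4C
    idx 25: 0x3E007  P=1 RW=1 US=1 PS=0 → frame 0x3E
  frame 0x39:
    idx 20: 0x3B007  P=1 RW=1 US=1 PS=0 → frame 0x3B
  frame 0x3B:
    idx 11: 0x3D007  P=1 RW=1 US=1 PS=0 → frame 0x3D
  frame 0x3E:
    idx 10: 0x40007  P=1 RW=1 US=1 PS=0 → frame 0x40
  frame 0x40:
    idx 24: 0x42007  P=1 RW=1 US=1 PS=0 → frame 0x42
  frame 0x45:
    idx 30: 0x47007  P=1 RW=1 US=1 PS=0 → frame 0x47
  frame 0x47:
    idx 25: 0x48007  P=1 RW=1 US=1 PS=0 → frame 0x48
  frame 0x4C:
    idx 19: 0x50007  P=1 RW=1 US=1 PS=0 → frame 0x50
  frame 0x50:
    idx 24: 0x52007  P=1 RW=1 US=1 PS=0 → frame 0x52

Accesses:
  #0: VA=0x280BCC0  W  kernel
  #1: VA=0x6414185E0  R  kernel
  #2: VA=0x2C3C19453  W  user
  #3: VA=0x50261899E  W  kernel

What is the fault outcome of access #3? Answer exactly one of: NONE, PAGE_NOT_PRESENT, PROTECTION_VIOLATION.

Walk each access:
#0 VA=0x280BCC0 (w,kernel):
  [0] read 0x35 idx=0: raw=0x39007 flags P=1 W=1 U=1 S=0
  [1] read 0x39 idx=20: raw=0x3B007 flags P=1 W=1 U=1 S=0
  [2] read 0x3B idx=11: raw=0x3D007 flags P=1 W=1 U=1 S=0
  ⇒ phys 0x3DCC0  [3 reads]
#1 VA=0x6414185E0 (r,kernel):
  [0] read 0x35 idx=25: raw=0x3E007 flags P=1 W=1 U=1 S=0
  [1] read 0x3E idx=10: raw=0x40007 flags P=1 W=1 U=1 S=0
  [2] read 0x40 idx=24: raw=0x42007 flags P=1 W=1 U=1 S=0
  ⇒ phys 0x425E0  [3 reads]
#2 VA=0x2C3C19453 (w,user):
  [0] read 0x35 idx=11: raw=0x45007 flags P=1 W=1 U=1 S=0
  [1] read 0x45 idx=30: raw=0x47007 flags P=1 W=1 U=1 S=0
  [2] read 0x47 idx=25: raw=0x48007 flags P=1 W=1 U=1 S=0
  ⇒ phys 0x48453  [3 reads]
#3 VA=0x50261899E (w,kernel):
  [0] read 0x35 idx=20: raw=0x4C007 flags P=1 W=1 U=1 S=0
  [1] read 0x4C idx=19: raw=0x50007 flags P=1 W=1 U=1 S=0
  [2] read 0x50 idx=24: raw=0x52007 flags P=1 W=1 U=1 S=0
  ⇒ phys 0x5299E  [3 reads]

Access #3 fault: NONE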